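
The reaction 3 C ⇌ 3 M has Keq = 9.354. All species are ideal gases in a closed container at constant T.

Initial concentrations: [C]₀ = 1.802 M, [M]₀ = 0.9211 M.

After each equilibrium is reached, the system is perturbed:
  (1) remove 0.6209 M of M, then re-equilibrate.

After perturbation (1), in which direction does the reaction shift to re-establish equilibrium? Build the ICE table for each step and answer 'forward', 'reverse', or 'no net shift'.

Q₀ = 0.1336 vs Keq = 9.354 ⇒ Q<K, forward
Step 1:
                  C         M
  init        1.802    0.9211
  Δ         -0.9256    0.9256
  eq         0.8764     1.847
  solve Keq expr → x = 0.3085; check Q = 9.354
Then remove 0.6209 M of M.
Step 2:
                  C         M
  init       0.8764     1.226
  Δ         -0.1998    0.1998
  eq         0.6766     1.426
  solve Keq expr → x = 0.06661; check Q = 9.354

Direction: forward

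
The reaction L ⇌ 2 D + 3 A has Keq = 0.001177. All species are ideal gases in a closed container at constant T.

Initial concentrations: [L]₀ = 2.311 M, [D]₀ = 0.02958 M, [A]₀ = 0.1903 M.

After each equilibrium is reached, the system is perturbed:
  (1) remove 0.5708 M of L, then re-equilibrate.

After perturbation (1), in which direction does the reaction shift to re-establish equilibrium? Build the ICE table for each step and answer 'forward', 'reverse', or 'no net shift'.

Q₀ = 2.6092e-06 vs Keq = 0.001177 ⇒ Q<K, forward
Step 1:
                  L         D         A
  Initial     2.311   0.02958    0.1903
  Change   -0.07798     0.156    0.2339
  Equil       2.233    0.1855    0.4242
  solve Keq expr → x = 0.07798; check Q = 0.001177
Then remove 0.5708 M of L.
Step 2:
                  L         D         A
  Initial     1.662    0.1855    0.4242
  Change   0.006605  -0.01321  -0.01982
  Equil       1.669    0.1723    0.4044
  solve Keq expr → x = -0.006605; check Q = 0.001177

Direction: reverse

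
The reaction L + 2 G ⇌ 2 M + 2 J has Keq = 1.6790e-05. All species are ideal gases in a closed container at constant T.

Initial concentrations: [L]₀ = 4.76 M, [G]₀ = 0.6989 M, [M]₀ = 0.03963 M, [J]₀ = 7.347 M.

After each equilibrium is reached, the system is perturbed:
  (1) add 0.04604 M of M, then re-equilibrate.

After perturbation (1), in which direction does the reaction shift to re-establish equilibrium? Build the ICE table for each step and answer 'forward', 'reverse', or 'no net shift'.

Direction: reverse

Q₀ = 0.03646 vs Keq = 1.6790e-05 ⇒ Q>K, reverse
Step 1:
                  L         G         M         J
  init         4.76    0.6989   0.03963     7.347
  Δ         0.01936   0.03873  -0.03873  -0.03873
  eq          4.779    0.7376 9.0413e-04     7.308
  solve Keq expr → x = -0.01936; check Q = 1.6790e-05
Then add 0.04604 M of M.
Step 2:
                  L         G         M         J
  init        4.779    0.7376   0.04694     7.308
  Δ         0.02299   0.04598  -0.04598  -0.04598
  eq          4.802    0.7836 9.6889e-04     7.262
  solve Keq expr → x = -0.02299; check Q = 1.6790e-05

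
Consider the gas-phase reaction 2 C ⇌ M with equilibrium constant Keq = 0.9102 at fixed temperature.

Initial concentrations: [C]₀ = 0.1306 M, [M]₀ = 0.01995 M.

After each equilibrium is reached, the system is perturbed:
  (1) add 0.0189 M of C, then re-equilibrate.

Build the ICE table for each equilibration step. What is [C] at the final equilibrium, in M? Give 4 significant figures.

Q₀ = 1.17 vs Keq = 0.9102 ⇒ Q>K, reverse
Step 1:
                  C         M
  I          0.1306   0.01995
  C        0.005955 -0.002977
  E          0.1366   0.01697
  solve Keq expr → x = -0.002977; check Q = 0.9102
Then add 0.0189 M of C.
Step 2:
                  C         M
  I          0.1555   0.01697
  C       -0.006464  0.003232
  E           0.149    0.0202
  solve Keq expr → x = 0.003232; check Q = 0.9102

[C]_eq = 0.149 M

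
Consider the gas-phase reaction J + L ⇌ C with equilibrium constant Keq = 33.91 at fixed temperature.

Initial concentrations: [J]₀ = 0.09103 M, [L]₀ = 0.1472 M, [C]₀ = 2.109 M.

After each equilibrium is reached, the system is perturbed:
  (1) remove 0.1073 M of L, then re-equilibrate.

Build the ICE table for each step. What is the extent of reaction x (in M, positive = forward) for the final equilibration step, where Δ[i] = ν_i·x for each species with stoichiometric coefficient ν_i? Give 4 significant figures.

Q₀ = 157.4 vs Keq = 33.91 ⇒ Q>K, reverse
Step 1:
                  J         L         C
  I         0.09103    0.1472     2.109
  C          0.1244    0.1244   -0.1244
  E          0.2155    0.2716     1.985
  solve Keq expr → x = -0.1244; check Q = 33.91
Then remove 0.1073 M of L.
Step 2:
                  J         L         C
  I          0.2155    0.1643     1.985
  C          0.0503    0.0503   -0.0503
  E          0.2658    0.2146     1.934
  solve Keq expr → x = -0.0503; check Q = 33.91

x = -0.0503 M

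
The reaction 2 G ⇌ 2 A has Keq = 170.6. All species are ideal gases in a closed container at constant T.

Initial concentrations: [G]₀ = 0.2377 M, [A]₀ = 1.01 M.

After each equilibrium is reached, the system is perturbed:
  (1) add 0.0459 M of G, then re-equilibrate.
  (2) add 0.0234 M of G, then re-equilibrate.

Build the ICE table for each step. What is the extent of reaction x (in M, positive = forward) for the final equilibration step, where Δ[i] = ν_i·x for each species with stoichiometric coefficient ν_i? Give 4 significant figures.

x = 0.01087 M

Q₀ = 18.05 vs Keq = 170.6 ⇒ Q<K, forward
Step 1:
                    G           A
  I            0.2377        1.01
  C            -0.149       0.149
  E           0.08873       1.159
  solve Keq expr → x = 0.07448; check Q = 170.6
Then add 0.0459 M of G.
Step 2:
                    G           A
  I            0.1346       1.159
  C          -0.04264     0.04264
  E             0.092       1.202
  solve Keq expr → x = 0.02132; check Q = 170.6
Then add 0.0234 M of G.
Step 3:
                    G           A
  I            0.1154       1.202
  C          -0.02174     0.02174
  E           0.09366       1.223
  solve Keq expr → x = 0.01087; check Q = 170.6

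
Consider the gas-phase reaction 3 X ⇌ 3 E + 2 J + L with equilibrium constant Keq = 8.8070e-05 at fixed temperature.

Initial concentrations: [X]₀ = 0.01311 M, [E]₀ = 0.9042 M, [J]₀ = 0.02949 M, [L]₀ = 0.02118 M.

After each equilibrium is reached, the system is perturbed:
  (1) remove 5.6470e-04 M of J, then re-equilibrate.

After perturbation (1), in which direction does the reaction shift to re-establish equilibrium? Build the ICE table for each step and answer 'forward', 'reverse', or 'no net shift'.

Q₀ = 6.043 vs Keq = 8.8070e-05 ⇒ Q>K, reverse
Step 1:
                    X           E           J           L
  init        0.01311      0.9042     0.02949     0.02118
  Δ           0.04161    -0.04161    -0.02774    -0.01387
  eq          0.05472      0.8626    0.001753    0.007312
  solve Keq expr → x = -0.01387; check Q = 8.8070e-05
Then remove 5.6470e-04 M of J.
Step 2:
                    X           E           J           L
  init        0.05472      0.8626    0.001189    0.007312
  Δ       -7.4727e-04  7.4727e-04  4.9818e-04  2.4909e-04
  eq          0.05397      0.8633    0.001687    0.007561
  solve Keq expr → x = 2.4909e-04; check Q = 8.8070e-05

Direction: forward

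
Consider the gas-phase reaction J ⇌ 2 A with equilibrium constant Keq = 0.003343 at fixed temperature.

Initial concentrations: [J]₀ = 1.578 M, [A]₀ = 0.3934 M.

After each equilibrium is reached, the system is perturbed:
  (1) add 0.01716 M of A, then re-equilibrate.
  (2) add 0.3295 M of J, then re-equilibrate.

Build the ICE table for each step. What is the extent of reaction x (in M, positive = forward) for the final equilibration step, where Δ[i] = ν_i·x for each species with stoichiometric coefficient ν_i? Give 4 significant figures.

x = 0.003415 M

Q₀ = 0.09808 vs Keq = 0.003343 ⇒ Q>K, reverse
Step 1:
                   J          A
  Initial      1.578     0.3934
  Change      0.1586    -0.3172
  Equil        1.737    0.07619
  solve Keq expr → x = -0.1586; check Q = 0.003343
Then add 0.01716 M of A.
Step 2:
                   J          A
  Initial      1.737    0.09335
  Change    0.008487   -0.01697
  Equil        1.745    0.07638
  solve Keq expr → x = -0.008487; check Q = 0.003343
Then add 0.3295 M of J.
Step 3:
                   J          A
  Initial      2.075    0.07638
  Change   -0.003415   0.006831
  Equil        2.071    0.08321
  solve Keq expr → x = 0.003415; check Q = 0.003343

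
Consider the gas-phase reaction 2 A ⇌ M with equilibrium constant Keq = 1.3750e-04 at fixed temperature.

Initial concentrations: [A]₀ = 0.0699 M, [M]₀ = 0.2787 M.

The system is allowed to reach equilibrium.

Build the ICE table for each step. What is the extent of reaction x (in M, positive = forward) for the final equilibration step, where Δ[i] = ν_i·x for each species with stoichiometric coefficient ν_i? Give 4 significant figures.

x = -0.2786 M

Q₀ = 57.04 vs Keq = 1.3750e-04 ⇒ Q>K, reverse
Step 1:
                   A          M
  I           0.0699     0.2787
  C           0.5573    -0.2786
  E           0.6272 5.4088e-05
  solve Keq expr → x = -0.2786; check Q = 1.3750e-04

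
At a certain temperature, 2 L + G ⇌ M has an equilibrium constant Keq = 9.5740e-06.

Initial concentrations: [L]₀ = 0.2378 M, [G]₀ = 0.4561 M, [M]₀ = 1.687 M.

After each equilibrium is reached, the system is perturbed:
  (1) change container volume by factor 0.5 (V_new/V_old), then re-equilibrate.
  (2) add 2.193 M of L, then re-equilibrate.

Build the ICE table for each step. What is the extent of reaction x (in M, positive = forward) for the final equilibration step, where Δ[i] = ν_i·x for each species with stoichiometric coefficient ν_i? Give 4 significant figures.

Q₀ = 65.41 vs Keq = 9.5740e-06 ⇒ Q>K, reverse
Step 1:
                  L         G         M
  init       0.2378    0.4561     1.687
  Δ           3.373     1.687    -1.687
  eq          3.611     2.143 2.6755e-04
  solve Keq expr → x = -1.687; check Q = 9.5740e-06
Then change container volume by factor 0.5 (V_new/V_old).
Step 2:
                  L         G         M
  init        7.223     4.286 5.3509e-04
  Δ       -0.003205 -0.001603  0.001603
  eq          7.219     4.284  0.002138
  solve Keq expr → x = 0.001603; check Q = 9.5740e-06
Then add 2.193 M of L.
Step 3:
                  L         G         M
  init        9.412     4.284  0.002138
  Δ       -0.002985 -0.001492  0.001492
  eq          9.409     4.283   0.00363
  solve Keq expr → x = 0.001492; check Q = 9.5740e-06

x = 0.001492 M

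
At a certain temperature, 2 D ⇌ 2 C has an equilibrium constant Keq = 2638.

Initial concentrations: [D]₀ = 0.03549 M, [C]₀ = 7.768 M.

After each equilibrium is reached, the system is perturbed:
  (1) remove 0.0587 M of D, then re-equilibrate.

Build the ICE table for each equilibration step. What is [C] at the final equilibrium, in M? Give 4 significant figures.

[C]_eq = 7.597 M

Q₀ = 4.7908e+04 vs Keq = 2638 ⇒ Q>K, reverse
Step 1:
                    D           C
  Initial     0.03549       7.768
  Change       0.1135     -0.1135
  Equil         0.149       7.654
  solve Keq expr → x = -0.05677; check Q = 2638
Then remove 0.0587 M of D.
Step 2:
                    D           C
  Initial     0.09033       7.654
  Change      0.05758    -0.05758
  Equil        0.1479       7.597
  solve Keq expr → x = -0.02879; check Q = 2638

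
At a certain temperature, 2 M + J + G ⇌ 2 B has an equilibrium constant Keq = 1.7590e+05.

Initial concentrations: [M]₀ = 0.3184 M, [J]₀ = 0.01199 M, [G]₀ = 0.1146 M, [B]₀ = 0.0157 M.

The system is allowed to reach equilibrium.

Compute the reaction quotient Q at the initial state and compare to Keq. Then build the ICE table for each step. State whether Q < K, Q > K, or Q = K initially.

Q₀ = 1.769; Q < K (proceeds forward)

Q₀ = 1.769 vs Keq = 1.7590e+05 ⇒ Q<K, forward
Step 1:
                  M         J         G         B
  init       0.3184   0.01199    0.1146    0.0157
  Δ        -0.02398  -0.01199  -0.01199   0.02398
  eq         0.2944 1.0062e-06    0.1026   0.03968
  solve Keq expr → x = 0.01199; check Q = 1.7590e+05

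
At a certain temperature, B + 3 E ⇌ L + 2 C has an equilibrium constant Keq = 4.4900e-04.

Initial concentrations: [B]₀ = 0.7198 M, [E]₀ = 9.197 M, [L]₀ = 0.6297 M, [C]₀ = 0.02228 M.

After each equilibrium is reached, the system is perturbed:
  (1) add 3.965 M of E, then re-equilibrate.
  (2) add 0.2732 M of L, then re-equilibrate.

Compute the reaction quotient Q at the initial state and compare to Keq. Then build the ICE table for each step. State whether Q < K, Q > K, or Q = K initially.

Q₀ = 5.5823e-07; Q < K (proceeds forward)

Q₀ = 5.5823e-07 vs Keq = 4.4900e-04 ⇒ Q<K, forward
Step 1:
                   B          E          L          C
  I           0.7198      9.197     0.6297    0.02228
  C          -0.2002    -0.6005     0.2002     0.4003
  E           0.5196      8.596     0.8299     0.4226
  solve Keq expr → x = 0.2002; check Q = 4.4900e-04
Then add 3.965 M of E.
Step 2:
                   B          E          L          C
  I           0.5196      12.56     0.8299     0.4226
  C         -0.09651    -0.2895    0.09651      0.193
  E           0.4231      12.27     0.9264     0.6156
  solve Keq expr → x = 0.09651; check Q = 4.4900e-04
Then add 0.2732 M of L.
Step 3:
                   B          E          L          C
  I           0.4231      12.27        1.2     0.6156
  C          0.02429    0.07287   -0.02429   -0.04858
  E           0.4474      12.34      1.175     0.5671
  solve Keq expr → x = -0.02429; check Q = 4.4900e-04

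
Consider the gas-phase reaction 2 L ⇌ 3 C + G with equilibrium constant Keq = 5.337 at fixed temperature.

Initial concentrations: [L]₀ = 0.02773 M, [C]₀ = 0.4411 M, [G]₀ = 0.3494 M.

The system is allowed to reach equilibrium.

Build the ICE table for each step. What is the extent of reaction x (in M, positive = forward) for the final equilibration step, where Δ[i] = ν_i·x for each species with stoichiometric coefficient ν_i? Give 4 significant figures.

Q₀ = 39 vs Keq = 5.337 ⇒ Q>K, reverse
Step 1:
                  L         C         G
  init      0.02773    0.4411    0.3494
  Δ         0.03334  -0.05001  -0.01667
  eq        0.06107    0.3911    0.3327
  solve Keq expr → x = -0.01667; check Q = 5.337

x = -0.01667 M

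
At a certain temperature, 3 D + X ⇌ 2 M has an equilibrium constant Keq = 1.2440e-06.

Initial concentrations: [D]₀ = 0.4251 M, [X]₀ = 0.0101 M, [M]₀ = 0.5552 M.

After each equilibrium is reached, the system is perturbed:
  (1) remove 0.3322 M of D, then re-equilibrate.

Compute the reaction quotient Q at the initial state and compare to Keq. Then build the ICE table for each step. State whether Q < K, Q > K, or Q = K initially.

Q₀ = 397.3 vs Keq = 1.2440e-06 ⇒ Q>K, reverse
Step 1:
                   D          X          M
  init        0.4251     0.0101     0.5552
  Δ           0.8315     0.2772    -0.5544
  eq           1.257     0.2873 8.4213e-04
  solve Keq expr → x = -0.2772; check Q = 1.2440e-06
Then remove 0.3322 M of D.
Step 2:
                   D          X          M
  init        0.9244     0.2873 8.4213e-04
  Δ       4.6535e-04 1.5512e-04 -3.1023e-04
  eq          0.9249     0.2874 5.3189e-04
  solve Keq expr → x = -1.5512e-04; check Q = 1.2440e-06

Q₀ = 397.3; Q > K (proceeds reverse)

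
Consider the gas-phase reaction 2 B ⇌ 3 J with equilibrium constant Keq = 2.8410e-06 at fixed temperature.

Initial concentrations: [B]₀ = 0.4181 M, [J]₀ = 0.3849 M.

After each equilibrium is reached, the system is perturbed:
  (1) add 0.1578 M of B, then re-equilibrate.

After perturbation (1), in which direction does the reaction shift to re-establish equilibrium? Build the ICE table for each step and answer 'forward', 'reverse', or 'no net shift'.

Q₀ = 0.3262 vs Keq = 2.8410e-06 ⇒ Q>K, reverse
Step 1:
                    B           J
  I            0.4181      0.3849
  C            0.2494     -0.3741
  E            0.6675     0.01082
  solve Keq expr → x = -0.1247; check Q = 2.8410e-06
Then add 0.1578 M of B.
Step 2:
                    B           J
  I            0.8253     0.01082
  C         -0.001089    0.001633
  E            0.8242     0.01245
  solve Keq expr → x = 5.4432e-04; check Q = 2.8410e-06

Direction: forward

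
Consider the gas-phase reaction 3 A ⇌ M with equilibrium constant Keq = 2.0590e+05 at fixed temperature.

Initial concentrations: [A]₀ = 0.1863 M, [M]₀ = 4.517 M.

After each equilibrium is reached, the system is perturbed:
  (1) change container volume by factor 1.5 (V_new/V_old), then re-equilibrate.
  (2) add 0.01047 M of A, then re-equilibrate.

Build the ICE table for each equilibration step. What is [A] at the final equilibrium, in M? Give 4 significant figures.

Q₀ = 698.6 vs Keq = 2.0590e+05 ⇒ Q<K, forward
Step 1:
                    A           M
  I            0.1863       4.517
  C           -0.1582     0.05273
  E            0.0281        4.57
  solve Keq expr → x = 0.05273; check Q = 2.0590e+05
Then change container volume by factor 1.5 (V_new/V_old).
Step 2:
                    A           M
  I           0.01873       3.046
  C           0.00581   -0.001937
  E           0.02454       3.045
  solve Keq expr → x = -0.001937; check Q = 2.0590e+05
Then add 0.01047 M of A.
Step 3:
                    A           M
  I           0.03501       3.045
  C          -0.01046    0.003487
  E           0.02455       3.048
  solve Keq expr → x = 0.003487; check Q = 2.0590e+05

[A]_eq = 0.02455 M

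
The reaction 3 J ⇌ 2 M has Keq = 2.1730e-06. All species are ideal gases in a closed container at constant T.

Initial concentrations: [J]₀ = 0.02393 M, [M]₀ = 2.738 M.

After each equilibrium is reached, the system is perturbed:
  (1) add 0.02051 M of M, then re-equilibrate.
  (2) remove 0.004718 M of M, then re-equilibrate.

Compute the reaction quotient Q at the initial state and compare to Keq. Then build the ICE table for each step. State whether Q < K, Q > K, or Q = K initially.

Q₀ = 5.4706e+05; Q > K (proceeds reverse)

Q₀ = 5.4706e+05 vs Keq = 2.1730e-06 ⇒ Q>K, reverse
Step 1:
                  J         M
  I         0.02393     2.738
  C           4.089    -2.726
  E           4.112   0.01229
  solve Keq expr → x = -1.363; check Q = 2.1730e-06
Then add 0.02051 M of M.
Step 2:
                  J         M
  I           4.112    0.0328
  C         0.03056  -0.02037
  E           4.143   0.01243
  solve Keq expr → x = -0.01019; check Q = 2.1730e-06
Then remove 0.004718 M of M.
Step 3:
                  J         M
  I           4.143  0.007713
  C        -0.00703  0.004686
  E           4.136    0.0124
  solve Keq expr → x = 0.002343; check Q = 2.1730e-06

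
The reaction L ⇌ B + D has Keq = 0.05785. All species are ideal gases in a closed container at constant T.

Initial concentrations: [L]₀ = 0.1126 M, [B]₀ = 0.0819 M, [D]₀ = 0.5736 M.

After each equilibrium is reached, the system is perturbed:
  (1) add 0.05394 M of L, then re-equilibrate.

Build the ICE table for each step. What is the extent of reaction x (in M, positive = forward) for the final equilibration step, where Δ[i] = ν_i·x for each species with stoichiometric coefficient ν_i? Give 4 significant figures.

x = 0.00525 M

Q₀ = 0.4172 vs Keq = 0.05785 ⇒ Q>K, reverse
Step 1:
                    L           B           D
  I            0.1126      0.0819      0.5736
  C           0.06214    -0.06214    -0.06214
  E            0.1747     0.01976      0.5115
  solve Keq expr → x = -0.06214; check Q = 0.05785
Then add 0.05394 M of L.
Step 2:
                    L           B           D
  I            0.2287     0.01976      0.5115
  C          -0.00525     0.00525     0.00525
  E            0.2234     0.02501      0.5167
  solve Keq expr → x = 0.00525; check Q = 0.05785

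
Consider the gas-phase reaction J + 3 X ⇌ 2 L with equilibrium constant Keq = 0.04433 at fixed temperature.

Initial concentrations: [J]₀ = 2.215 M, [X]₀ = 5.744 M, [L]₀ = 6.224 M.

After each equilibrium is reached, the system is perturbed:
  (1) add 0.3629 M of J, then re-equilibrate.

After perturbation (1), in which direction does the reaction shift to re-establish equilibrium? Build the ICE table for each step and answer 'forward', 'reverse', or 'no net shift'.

Direction: forward

Q₀ = 0.09228 vs Keq = 0.04433 ⇒ Q>K, reverse
Step 1:
                   J          X          L
  I            2.215      5.744      6.224
  C           0.2865     0.8596    -0.5731
  E            2.502      6.604      5.651
  solve Keq expr → x = -0.2865; check Q = 0.04433
Then add 0.3629 M of J.
Step 2:
                   J          X          L
  I            2.864      6.604      5.651
  C         -0.05566     -0.167     0.1113
  E            2.809      6.437      5.762
  solve Keq expr → x = 0.05566; check Q = 0.04433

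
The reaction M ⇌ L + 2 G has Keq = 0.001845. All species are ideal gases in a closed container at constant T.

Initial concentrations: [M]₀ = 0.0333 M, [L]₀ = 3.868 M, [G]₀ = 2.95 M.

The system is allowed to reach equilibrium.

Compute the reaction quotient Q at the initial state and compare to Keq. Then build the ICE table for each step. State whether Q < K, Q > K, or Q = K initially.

Q₀ = 1011; Q > K (proceeds reverse)

Q₀ = 1011 vs Keq = 0.001845 ⇒ Q>K, reverse
Step 1:
                   M          L          G
  I           0.0333      3.868       2.95
  C            1.458     -1.458     -2.916
  E            1.491       2.41    0.03379
  solve Keq expr → x = -1.458; check Q = 0.001845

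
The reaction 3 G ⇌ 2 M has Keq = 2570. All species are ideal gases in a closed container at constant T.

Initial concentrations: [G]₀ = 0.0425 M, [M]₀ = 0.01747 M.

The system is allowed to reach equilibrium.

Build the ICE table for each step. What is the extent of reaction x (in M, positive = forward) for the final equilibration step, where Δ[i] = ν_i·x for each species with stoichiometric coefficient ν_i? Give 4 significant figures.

Q₀ = 3.976 vs Keq = 2570 ⇒ Q<K, forward
Step 1:
                    G           M
  init         0.0425     0.01747
  Δ          -0.03395     0.02263
  eq         0.008553      0.0401
  solve Keq expr → x = 0.01132; check Q = 2570

x = 0.01132 M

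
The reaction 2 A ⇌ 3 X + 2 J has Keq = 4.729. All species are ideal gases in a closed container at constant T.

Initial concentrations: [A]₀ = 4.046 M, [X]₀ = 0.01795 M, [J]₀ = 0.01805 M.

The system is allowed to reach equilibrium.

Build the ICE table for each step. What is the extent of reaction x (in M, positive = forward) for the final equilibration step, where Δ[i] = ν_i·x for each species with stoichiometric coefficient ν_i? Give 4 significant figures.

x = 0.7662 M

Q₀ = 1.1511e-10 vs Keq = 4.729 ⇒ Q<K, forward
Step 1:
                    A           X           J
  Initial       4.046     0.01795     0.01805
  Change       -1.532       2.299       1.532
  Equil         2.514       2.316        1.55
  solve Keq expr → x = 0.7662; check Q = 4.729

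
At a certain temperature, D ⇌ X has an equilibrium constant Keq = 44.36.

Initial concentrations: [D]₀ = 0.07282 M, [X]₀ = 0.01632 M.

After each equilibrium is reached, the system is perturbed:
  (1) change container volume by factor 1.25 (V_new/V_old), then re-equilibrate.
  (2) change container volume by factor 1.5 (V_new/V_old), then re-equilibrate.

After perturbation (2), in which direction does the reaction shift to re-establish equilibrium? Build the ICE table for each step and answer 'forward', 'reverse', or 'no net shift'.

Direction: no net shift

Q₀ = 0.2241 vs Keq = 44.36 ⇒ Q<K, forward
Step 1:
                   D          X
  Initial    0.07282    0.01632
  Change    -0.07085    0.07085
  Equil     0.001965    0.08717
  solve Keq expr → x = 0.07085; check Q = 44.36
Then change container volume by factor 1.25 (V_new/V_old).
Step 2:
                   D          X
  Initial   0.001572    0.06974
  Change           0          0
  Equil     0.001572    0.06974
  solve Keq expr → x = 0; check Q = 44.36
Then change container volume by factor 1.5 (V_new/V_old).
Step 3:
                   D          X
  Initial   0.001048    0.04649
  Change           0          0
  Equil     0.001048    0.04649
  solve Keq expr → x = 0; check Q = 44.36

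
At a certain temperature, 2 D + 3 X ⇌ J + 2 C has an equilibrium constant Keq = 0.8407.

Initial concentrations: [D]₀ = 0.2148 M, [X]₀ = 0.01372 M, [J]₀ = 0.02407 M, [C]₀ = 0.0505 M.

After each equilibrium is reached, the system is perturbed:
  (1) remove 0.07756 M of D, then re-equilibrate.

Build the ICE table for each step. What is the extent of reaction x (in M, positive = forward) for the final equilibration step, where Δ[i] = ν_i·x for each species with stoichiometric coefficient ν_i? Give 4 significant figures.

x = -0.001699 M

Q₀ = 515.1 vs Keq = 0.8407 ⇒ Q>K, reverse
Step 1:
                  D         X         J         C
  Initial    0.2148   0.01372   0.02407    0.0505
  Change    0.02567   0.03851  -0.01284  -0.02567
  Equil      0.2405   0.05223   0.01123   0.02483
  solve Keq expr → x = -0.01284; check Q = 0.8407
Then remove 0.07756 M of D.
Step 2:
                  D         X         J         C
  Initial    0.1629   0.05223   0.01123   0.02483
  Change   0.003397  0.005096 -0.001699 -0.003397
  Equil      0.1663   0.05732  0.009536   0.02143
  solve Keq expr → x = -0.001699; check Q = 0.8407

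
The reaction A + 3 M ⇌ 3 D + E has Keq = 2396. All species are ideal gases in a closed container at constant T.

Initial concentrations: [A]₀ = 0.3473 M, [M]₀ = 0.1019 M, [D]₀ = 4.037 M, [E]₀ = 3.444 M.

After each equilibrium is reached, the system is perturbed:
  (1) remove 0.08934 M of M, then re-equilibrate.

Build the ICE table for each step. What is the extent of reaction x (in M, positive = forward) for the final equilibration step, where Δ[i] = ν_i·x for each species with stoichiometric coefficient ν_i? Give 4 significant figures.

Q₀ = 6.1661e+05 vs Keq = 2396 ⇒ Q>K, reverse
Step 1:
                    A           M           D           E
  Initial      0.3473      0.1019       4.037       3.444
  Change       0.1373      0.4119     -0.4119     -0.1373
  Equil        0.4846      0.5138       3.625       3.307
  solve Keq expr → x = -0.1373; check Q = 2396
Then remove 0.08934 M of M.
Step 2:
                    A           M           D           E
  Initial      0.4846      0.4245       3.625       3.307
  Change      0.02344     0.07033    -0.07033    -0.02344
  Equil        0.5081      0.4948       3.555       3.283
  solve Keq expr → x = -0.02344; check Q = 2396

x = -0.02344 M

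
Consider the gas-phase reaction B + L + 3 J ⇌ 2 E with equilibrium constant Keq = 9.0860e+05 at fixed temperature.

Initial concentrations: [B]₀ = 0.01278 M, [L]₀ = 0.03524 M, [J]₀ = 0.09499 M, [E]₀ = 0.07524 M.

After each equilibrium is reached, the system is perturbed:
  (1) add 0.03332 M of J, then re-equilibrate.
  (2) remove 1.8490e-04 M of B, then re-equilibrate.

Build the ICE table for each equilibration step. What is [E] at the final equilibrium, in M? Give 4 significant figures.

Q₀ = 1.4666e+04 vs Keq = 9.0860e+05 ⇒ Q<K, forward
Step 1:
                  B         L         J         E
  I         0.01278   0.03524   0.09499   0.07524
  C        -0.01098  -0.01098  -0.03295   0.02197
  E        0.001796   0.02426   0.06204   0.09721
  solve Keq expr → x = 0.01098; check Q = 9.0860e+05
Then add 0.03332 M of J.
Step 2:
                  B         L         J         E
  I        0.001796   0.02426   0.09536   0.09721
  C       -0.001184 -0.001184 -0.003553  0.002369
  E       6.1135e-04   0.02307    0.0918   0.09958
  solve Keq expr → x = 0.001184; check Q = 9.0860e+05
Then remove 1.8490e-04 M of B.
Step 3:
                  B         L         J         E
  I       4.2645e-04   0.02307    0.0918   0.09958
  C       1.6671e-04 1.6671e-04 5.0013e-04 -3.3342e-04
  E       5.9316e-04   0.02324    0.0923   0.09924
  solve Keq expr → x = -1.6671e-04; check Q = 9.0860e+05

[E]_eq = 0.09924 M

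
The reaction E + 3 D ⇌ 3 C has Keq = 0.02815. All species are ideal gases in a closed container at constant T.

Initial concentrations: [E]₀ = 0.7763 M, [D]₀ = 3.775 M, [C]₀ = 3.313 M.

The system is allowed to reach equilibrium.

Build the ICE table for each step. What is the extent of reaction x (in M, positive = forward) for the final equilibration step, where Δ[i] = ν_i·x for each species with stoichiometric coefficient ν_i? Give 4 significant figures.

Q₀ = 0.8707 vs Keq = 0.02815 ⇒ Q>K, reverse
Step 1:
                    E           D           C
  I            0.7763       3.775       3.313
  C            0.5163       1.549      -1.549
  E             1.293       5.324       1.764
  solve Keq expr → x = -0.5163; check Q = 0.02815

x = -0.5163 M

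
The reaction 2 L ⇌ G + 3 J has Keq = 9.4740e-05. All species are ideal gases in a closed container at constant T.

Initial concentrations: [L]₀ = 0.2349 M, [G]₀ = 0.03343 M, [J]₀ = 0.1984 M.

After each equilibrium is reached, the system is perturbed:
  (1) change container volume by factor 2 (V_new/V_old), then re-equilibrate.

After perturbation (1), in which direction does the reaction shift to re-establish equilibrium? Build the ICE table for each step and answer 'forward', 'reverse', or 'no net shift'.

Direction: forward

Q₀ = 0.004731 vs Keq = 9.4740e-05 ⇒ Q>K, reverse
Step 1:
                   L          G          J
  I           0.2349    0.03343     0.1984
  C           0.0561   -0.02805   -0.08415
  E            0.291    0.00538     0.1142
  solve Keq expr → x = -0.02805; check Q = 9.4740e-05
Then change container volume by factor 2 (V_new/V_old).
Step 2:
                   L          G          J
  I           0.1455    0.00269    0.05712
  C        -0.006681   0.003341    0.01002
  E           0.1388   0.006031    0.06715
  solve Keq expr → x = 0.003341; check Q = 9.4740e-05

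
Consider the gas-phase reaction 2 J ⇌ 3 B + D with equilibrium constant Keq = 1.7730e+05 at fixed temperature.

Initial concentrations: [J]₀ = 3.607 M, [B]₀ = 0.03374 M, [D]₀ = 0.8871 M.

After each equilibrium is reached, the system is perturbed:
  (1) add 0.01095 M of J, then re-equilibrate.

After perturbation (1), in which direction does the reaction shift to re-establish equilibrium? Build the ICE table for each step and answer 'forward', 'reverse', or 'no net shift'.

Q₀ = 2.6189e-06 vs Keq = 1.7730e+05 ⇒ Q<K, forward
Step 1:
                   J          B          D
  I            3.607    0.03374     0.8871
  C           -3.559      5.338      1.779
  E          0.04828      5.372      2.666
  solve Keq expr → x = 1.779; check Q = 1.7730e+05
Then add 0.01095 M of J.
Step 2:
                   J          B          D
  I          0.05923      5.372      2.666
  C         -0.01069    0.01603   0.005343
  E          0.04855      5.388      2.672
  solve Keq expr → x = 0.005343; check Q = 1.7730e+05

Direction: forward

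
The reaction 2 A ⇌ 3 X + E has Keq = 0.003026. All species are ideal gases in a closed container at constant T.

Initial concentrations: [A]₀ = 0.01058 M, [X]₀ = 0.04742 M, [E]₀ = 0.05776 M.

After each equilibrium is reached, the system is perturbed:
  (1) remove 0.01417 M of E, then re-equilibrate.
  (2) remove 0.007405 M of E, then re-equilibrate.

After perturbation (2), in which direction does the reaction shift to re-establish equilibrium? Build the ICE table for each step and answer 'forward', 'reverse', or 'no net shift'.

Direction: forward

Q₀ = 0.05502 vs Keq = 0.003026 ⇒ Q>K, reverse
Step 1:
                    A           X           E
  init        0.01058     0.04742     0.05776
  Δ           0.01137    -0.01706   -0.005685
  eq          0.02195     0.03036     0.05207
  solve Keq expr → x = -0.005685; check Q = 0.003026
Then remove 0.01417 M of E.
Step 2:
                    A           X           E
  init        0.02195     0.03036      0.0379
  Δ         -0.001267      0.0019  6.3349e-04
  eq          0.02068     0.03227     0.03854
  solve Keq expr → x = 6.3349e-04; check Q = 0.003026
Then remove 0.007405 M of E.
Step 3:
                    A           X           E
  init        0.02068     0.03227     0.03113
  Δ       -8.4848e-04    0.001273  4.2424e-04
  eq          0.01983     0.03354     0.03156
  solve Keq expr → x = 4.2424e-04; check Q = 0.003026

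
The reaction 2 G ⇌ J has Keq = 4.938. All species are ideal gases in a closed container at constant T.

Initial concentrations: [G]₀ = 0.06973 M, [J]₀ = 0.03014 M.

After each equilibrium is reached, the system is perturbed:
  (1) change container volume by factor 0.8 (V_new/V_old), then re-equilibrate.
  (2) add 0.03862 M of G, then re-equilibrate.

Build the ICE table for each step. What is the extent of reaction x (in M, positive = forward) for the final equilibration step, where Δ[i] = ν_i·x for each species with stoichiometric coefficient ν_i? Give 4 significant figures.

x = 0.01255 M

Q₀ = 6.199 vs Keq = 4.938 ⇒ Q>K, reverse
Step 1:
                    G           J
  I           0.06973     0.03014
  C          0.005051   -0.002526
  E           0.07478     0.02761
  solve Keq expr → x = -0.002526; check Q = 4.938
Then change container volume by factor 0.8 (V_new/V_old).
Step 2:
                    G           J
  I           0.09348     0.03452
  C         -0.006197    0.003098
  E           0.08728     0.03762
  solve Keq expr → x = 0.003098; check Q = 4.938
Then add 0.03862 M of G.
Step 3:
                    G           J
  I            0.1259     0.03762
  C           -0.0251     0.01255
  E            0.1008     0.05017
  solve Keq expr → x = 0.01255; check Q = 4.938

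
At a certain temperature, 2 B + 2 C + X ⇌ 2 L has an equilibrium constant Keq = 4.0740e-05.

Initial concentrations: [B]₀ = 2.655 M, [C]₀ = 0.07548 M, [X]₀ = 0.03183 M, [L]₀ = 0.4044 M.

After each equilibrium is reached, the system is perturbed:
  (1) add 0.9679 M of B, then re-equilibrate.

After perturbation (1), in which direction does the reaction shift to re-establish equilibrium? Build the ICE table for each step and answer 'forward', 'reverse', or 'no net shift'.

Q₀ = 127.9 vs Keq = 4.0740e-05 ⇒ Q>K, reverse
Step 1:
                  B         C         X         L
  init        2.655   0.07548   0.03183    0.4044
  Δ          0.3999    0.3999       0.2   -0.3999
  eq          3.055    0.4754    0.2318  0.004463
  solve Keq expr → x = -0.2; check Q = 4.0740e-05
Then add 0.9679 M of B.
Step 2:
                  B         C         X         L
  init        4.023    0.4754    0.2318  0.004463
  Δ       -0.001386 -0.001386 -6.9308e-04  0.001386
  eq          4.021     0.474    0.2311  0.005849
  solve Keq expr → x = 6.9308e-04; check Q = 4.0740e-05

Direction: forward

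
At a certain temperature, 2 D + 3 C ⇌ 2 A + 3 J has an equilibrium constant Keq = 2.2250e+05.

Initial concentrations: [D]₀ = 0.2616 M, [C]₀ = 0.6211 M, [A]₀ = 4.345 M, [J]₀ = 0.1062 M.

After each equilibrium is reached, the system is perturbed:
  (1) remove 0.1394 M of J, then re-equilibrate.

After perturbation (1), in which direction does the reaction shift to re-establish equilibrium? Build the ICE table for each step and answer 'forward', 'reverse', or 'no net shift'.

Q₀ = 1.379 vs Keq = 2.2250e+05 ⇒ Q<K, forward
Step 1:
                    D           C           A           J
  Initial      0.2616      0.6211       4.345      0.1062
  Change      -0.2388     -0.3582      0.2388      0.3582
  Equil       0.02281      0.2629       4.584      0.4644
  solve Keq expr → x = 0.1194; check Q = 2.2250e+05
Then remove 0.1394 M of J.
Step 2:
                    D           C           A           J
  Initial     0.02281      0.2629       4.584       0.325
  Change    -0.007726    -0.01159    0.007726     0.01159
  Equil       0.01509      0.2513       4.592      0.3366
  solve Keq expr → x = 0.003863; check Q = 2.2250e+05

Direction: forward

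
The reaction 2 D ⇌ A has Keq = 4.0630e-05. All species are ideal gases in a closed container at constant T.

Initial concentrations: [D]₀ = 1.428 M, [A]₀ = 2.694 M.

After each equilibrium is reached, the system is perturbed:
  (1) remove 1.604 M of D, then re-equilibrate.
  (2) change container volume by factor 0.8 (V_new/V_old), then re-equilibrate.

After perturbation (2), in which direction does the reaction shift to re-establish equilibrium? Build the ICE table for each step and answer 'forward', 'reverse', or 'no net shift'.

Direction: forward

Q₀ = 1.321 vs Keq = 4.0630e-05 ⇒ Q>K, reverse
Step 1:
                   D          A
  init         1.428      2.694
  Δ            5.384     -2.692
  eq           6.812   0.001885
  solve Keq expr → x = -2.692; check Q = 4.0630e-05
Then remove 1.604 M of D.
Step 2:
                   D          A
  init         5.208   0.001885
  Δ         0.001565 -7.8272e-04
  eq            5.21   0.001103
  solve Keq expr → x = -7.8272e-04; check Q = 4.0630e-05
Then change container volume by factor 0.8 (V_new/V_old).
Step 3:
                   D          A
  init         6.512   0.001378
  Δ       -6.8851e-04 3.4425e-04
  eq           6.512   0.001723
  solve Keq expr → x = 3.4425e-04; check Q = 4.0630e-05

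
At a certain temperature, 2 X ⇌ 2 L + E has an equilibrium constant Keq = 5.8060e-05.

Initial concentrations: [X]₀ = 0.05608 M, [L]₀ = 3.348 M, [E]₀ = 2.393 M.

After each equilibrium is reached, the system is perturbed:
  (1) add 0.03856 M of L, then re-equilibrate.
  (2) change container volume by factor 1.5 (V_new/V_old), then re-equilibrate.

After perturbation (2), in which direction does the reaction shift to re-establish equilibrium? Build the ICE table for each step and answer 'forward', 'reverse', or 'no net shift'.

Q₀ = 8529 vs Keq = 5.8060e-05 ⇒ Q>K, reverse
Step 1:
                    X           L           E
  init        0.05608       3.348       2.393
  Δ             3.318      -3.318      -1.659
  eq            3.374     0.03001       0.734
  solve Keq expr → x = -1.659; check Q = 5.8060e-05
Then add 0.03856 M of L.
Step 2:
                    X           L           E
  init          3.374     0.06857       0.734
  Δ           0.03782    -0.03782    -0.01891
  eq            3.412     0.03074      0.7151
  solve Keq expr → x = -0.01891; check Q = 5.8060e-05
Then change container volume by factor 1.5 (V_new/V_old).
Step 3:
                    X           L           E
  init          2.275      0.0205      0.4767
  Δ         -0.004498    0.004498    0.002249
  eq             2.27     0.02499       0.479
  solve Keq expr → x = 0.002249; check Q = 5.8060e-05

Direction: forward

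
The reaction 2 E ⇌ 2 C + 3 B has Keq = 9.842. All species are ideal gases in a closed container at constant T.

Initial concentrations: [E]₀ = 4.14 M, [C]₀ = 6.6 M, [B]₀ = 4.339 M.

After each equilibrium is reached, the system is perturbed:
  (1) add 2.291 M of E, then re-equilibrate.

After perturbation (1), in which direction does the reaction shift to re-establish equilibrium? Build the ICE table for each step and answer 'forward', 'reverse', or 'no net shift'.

Q₀ = 207.6 vs Keq = 9.842 ⇒ Q>K, reverse
Step 1:
                   E          C          B
  init          4.14        6.6      4.339
  Δ            1.402     -1.402     -2.103
  eq           5.542      5.198      2.236
  solve Keq expr → x = -0.7009; check Q = 9.842
Then add 2.291 M of E.
Step 2:
                   E          C          B
  init         7.833      5.198      2.236
  Δ          -0.2791     0.2791     0.4187
  eq           7.554      5.477      2.655
  solve Keq expr → x = 0.1396; check Q = 9.842

Direction: forward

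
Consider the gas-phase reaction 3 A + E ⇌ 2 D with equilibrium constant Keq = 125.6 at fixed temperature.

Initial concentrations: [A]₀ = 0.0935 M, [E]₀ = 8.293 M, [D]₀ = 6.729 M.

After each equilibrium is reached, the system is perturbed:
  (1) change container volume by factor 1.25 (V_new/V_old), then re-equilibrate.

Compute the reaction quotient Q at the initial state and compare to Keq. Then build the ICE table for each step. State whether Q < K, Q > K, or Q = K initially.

Q₀ = 6680 vs Keq = 125.6 ⇒ Q>K, reverse
Step 1:
                  A         E         D
  I          0.0935     8.293     6.729
  C          0.2511    0.0837   -0.1674
  E          0.3446     8.377     6.562
  solve Keq expr → x = -0.0837; check Q = 125.6
Then change container volume by factor 1.25 (V_new/V_old).
Step 2:
                  A         E         D
  I          0.2757     6.701     5.249
  C         0.04283   0.01428  -0.02855
  E          0.3185     6.716     5.221
  solve Keq expr → x = -0.01428; check Q = 125.6

Q₀ = 6680; Q > K (proceeds reverse)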